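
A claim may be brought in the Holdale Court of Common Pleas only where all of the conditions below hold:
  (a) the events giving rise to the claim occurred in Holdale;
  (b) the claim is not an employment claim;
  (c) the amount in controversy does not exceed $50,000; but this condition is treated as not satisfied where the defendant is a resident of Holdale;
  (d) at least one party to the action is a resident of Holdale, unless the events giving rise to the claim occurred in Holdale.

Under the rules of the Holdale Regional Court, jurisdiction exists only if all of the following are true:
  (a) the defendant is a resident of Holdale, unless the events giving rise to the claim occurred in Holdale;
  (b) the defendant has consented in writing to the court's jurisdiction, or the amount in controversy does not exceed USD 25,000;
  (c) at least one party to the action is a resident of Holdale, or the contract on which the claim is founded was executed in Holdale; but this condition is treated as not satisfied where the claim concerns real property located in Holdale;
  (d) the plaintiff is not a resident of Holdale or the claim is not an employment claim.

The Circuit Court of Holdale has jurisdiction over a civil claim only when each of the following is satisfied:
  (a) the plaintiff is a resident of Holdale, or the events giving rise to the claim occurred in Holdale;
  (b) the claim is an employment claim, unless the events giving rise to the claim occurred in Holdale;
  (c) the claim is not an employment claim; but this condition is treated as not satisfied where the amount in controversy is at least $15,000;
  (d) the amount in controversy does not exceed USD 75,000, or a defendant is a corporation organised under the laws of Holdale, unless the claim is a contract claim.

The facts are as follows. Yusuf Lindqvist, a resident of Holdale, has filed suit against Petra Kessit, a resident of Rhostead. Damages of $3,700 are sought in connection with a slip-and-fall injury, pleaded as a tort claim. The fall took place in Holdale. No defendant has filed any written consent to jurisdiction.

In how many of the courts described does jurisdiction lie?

The Holdale Court of Common Pleas:
  (a) The operative events occurred in Holdale. Condition met.
  (b) The claim is a tort claim, not an employment claim. Condition met.
  (c) The amount in controversy is USD 3,700, within the USD 50,000 ceiling. And the carve-out is inapplicable — the defendant resides in Rhostead, not Holdale. Condition met.
  (d) Yusuf Lindqvist resides in Holdale. Condition met.
  → Jurisdiction lies.
The Holdale Regional Court:
  (a) The defendant resides in Rhostead, not Holdale. But the operative events occurred in Holdale, and the 'unless' clause therefore excuses the requirement. Met.
  (b) The amount in controversy is 3,700 dollars, within the USD 25,000 ceiling, which satisfies one of the alternatives. Met.
  (c) Yusuf Lindqvist resides in Holdale, so this disjunct is met. The carve-out does not apply: the claim does not concern real property. Condition met.
  (d) The claim is a tort claim, not an employment claim — that alternative is enough. Satisfied.
  → Jurisdiction lies.
The Circuit Court of Holdale:
  (a) The plaintiff resides in Holdale — that alternative is enough. Satisfied.
  (b) The claim is a tort claim, not an employment claim. But the operative events occurred in Holdale, and the 'unless' clause therefore excuses the requirement. Satisfied.
  (c) The claim is a tort claim, not an employment claim. The carve-out does not apply: the amount in controversy is $3,700, below the USD 15,000 floor. Met.
  (d) The amount in controversy is 3,700 dollars, within the 75,000 dollars ceiling, which satisfies one of the alternatives. Condition met.
  → Every requirement is satisfied — jurisdiction.
Courts with jurisdiction: the Holdale Court of Common Pleas, the Holdale Regional Court, the Circuit Court of Holdale — 3 in total.

3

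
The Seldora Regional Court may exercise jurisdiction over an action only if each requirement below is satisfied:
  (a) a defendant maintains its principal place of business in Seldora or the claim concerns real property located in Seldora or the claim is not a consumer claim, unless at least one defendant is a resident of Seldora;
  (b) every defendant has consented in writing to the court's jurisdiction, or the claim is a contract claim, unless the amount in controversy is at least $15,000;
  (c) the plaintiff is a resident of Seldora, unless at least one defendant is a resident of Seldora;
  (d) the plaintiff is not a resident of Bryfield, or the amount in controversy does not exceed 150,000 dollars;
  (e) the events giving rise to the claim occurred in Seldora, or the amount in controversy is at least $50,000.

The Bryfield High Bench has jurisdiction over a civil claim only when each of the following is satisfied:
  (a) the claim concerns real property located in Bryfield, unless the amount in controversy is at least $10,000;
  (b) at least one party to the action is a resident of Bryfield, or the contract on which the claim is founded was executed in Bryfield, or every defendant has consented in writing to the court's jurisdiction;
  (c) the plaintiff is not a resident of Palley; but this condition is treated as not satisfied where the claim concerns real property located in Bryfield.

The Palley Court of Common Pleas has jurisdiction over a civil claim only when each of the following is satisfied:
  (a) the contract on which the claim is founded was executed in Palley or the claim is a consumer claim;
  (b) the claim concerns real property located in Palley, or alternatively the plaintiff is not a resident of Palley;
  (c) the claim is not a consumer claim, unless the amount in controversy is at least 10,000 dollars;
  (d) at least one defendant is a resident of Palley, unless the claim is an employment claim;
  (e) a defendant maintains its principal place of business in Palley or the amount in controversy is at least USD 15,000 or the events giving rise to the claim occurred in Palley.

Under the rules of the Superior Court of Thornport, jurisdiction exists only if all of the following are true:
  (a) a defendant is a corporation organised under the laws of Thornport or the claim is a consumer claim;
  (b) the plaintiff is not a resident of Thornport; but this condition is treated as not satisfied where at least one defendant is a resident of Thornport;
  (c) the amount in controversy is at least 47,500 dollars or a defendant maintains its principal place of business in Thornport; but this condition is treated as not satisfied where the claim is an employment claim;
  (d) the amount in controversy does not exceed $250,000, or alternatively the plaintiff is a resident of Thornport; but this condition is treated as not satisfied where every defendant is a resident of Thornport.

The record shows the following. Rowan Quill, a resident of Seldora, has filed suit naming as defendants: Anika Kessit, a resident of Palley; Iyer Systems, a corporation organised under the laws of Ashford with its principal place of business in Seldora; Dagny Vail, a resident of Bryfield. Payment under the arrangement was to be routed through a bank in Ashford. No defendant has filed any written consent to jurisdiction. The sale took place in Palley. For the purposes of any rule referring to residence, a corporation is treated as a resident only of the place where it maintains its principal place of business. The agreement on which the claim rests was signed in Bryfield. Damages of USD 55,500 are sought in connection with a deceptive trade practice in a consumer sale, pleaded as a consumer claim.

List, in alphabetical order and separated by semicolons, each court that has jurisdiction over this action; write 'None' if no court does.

the Bryfield High Bench; the Palley Court of Common Pleas; the Seldora Regional Court; the Superior Court of Thornport

The Seldora Regional Court:
  (a) Iyer Systems has its principal place of business in Seldora — that alternative is enough. Met.
  (b) No such written consent has been filed; the claim is a consumer claim, not a contract claim — every alternative fails. But the amount in controversy is 55,500 dollars, which meets the 15,000 dollars floor, and the 'unless' clause therefore excuses the requirement. Condition met.
  (c) The plaintiff resides in Seldora. Met.
  (d) The plaintiff resides in Seldora, which is not Bryfield, so one alternative holds. Met.
  (e) The amount in controversy is $55,500, which meets the USD 50,000 floor, so this disjunct is met. Condition met.
  → The court has jurisdiction.
The Bryfield High Bench:
  (a) The claim does not concern real property. However, the amount in controversy is 55,500 dollars, which meets the USD 10,000 floor, so the 'unless' proviso supplies this condition. Satisfied.
  (b) Dagny Vail resides in Bryfield, which satisfies one of the alternatives. Condition met.
  (c) The plaintiff resides in Seldora, which is not Palley. The carve-out does not apply: the claim does not concern real property. Satisfied.
  → All conditions met; jurisdiction exists.
The Palley Court of Common Pleas:
  (a) The claim is a consumer claim, so this disjunct is met. Satisfied.
  (b) The plaintiff resides in Seldora, which is not Palley, so this disjunct is met. Met.
  (c) The claim is a consumer claim. But the amount in controversy is $55,500, which meets the $10,000 floor, and the 'unless' clause therefore excuses the requirement. Met.
  (d) Anika Kessit resides in Palley. Met.
  (e) The amount in controversy is 55,500 dollars, which meets the USD 15,000 floor, so one alternative holds. Condition met.
  → All conditions met; jurisdiction exists.
The Superior Court of Thornport:
  (a) The claim is a consumer claim, which satisfies one of the alternatives. Met.
  (b) The plaintiff resides in Seldora, which is not Thornport. The exception is not triggered, since no defendant resides in Thornport (they reside in Palley, Seldora, Bryfield). Satisfied.
  (c) The amount in controversy is 55,500 dollars, which meets the USD 47,500 floor, so this disjunct is met. The exception is not triggered, since the claim is a consumer claim, not an employment claim. Condition met.
  (d) The amount in controversy is 55,500 dollars, within the $250,000 ceiling, so one alternative holds. The exception is not triggered, since the defendants reside as follows — Anika Kessit in Palley, Iyer Systems in Seldora, Dagny Vail in Bryfield — not all in Thornport. Satisfied.
  → Jurisdiction lies.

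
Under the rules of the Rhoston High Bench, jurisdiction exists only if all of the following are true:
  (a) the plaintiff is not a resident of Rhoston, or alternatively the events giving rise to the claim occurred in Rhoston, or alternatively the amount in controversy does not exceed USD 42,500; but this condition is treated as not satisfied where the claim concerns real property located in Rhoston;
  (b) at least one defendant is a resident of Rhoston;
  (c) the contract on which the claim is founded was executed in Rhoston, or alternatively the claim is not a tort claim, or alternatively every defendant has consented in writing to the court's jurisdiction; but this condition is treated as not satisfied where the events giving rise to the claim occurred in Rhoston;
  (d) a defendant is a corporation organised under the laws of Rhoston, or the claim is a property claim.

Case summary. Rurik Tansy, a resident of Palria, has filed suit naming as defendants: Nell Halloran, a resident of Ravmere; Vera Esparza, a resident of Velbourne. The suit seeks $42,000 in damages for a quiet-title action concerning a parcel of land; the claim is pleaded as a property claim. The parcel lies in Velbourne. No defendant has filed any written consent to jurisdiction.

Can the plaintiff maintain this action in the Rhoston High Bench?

No

The Rhoston High Bench:
  (a) The plaintiff resides in Palria, which is not Rhoston — that alternative is enough. The exception is not triggered, since the property lies in Velbourne, not Rhoston. Met.
  (b) No defendant resides in Rhoston (they reside in Ravmere, Velbourne). Condition not met.
  (c) The claim is a property claim, not a tort claim — that alternative is enough. The exception is not triggered, since the operative events occurred in Velbourne, not Rhoston. Satisfied.
  (d) The claim is a property claim, which satisfies one of the alternatives. Satisfied.
  → Not every requirement is met — no jurisdiction.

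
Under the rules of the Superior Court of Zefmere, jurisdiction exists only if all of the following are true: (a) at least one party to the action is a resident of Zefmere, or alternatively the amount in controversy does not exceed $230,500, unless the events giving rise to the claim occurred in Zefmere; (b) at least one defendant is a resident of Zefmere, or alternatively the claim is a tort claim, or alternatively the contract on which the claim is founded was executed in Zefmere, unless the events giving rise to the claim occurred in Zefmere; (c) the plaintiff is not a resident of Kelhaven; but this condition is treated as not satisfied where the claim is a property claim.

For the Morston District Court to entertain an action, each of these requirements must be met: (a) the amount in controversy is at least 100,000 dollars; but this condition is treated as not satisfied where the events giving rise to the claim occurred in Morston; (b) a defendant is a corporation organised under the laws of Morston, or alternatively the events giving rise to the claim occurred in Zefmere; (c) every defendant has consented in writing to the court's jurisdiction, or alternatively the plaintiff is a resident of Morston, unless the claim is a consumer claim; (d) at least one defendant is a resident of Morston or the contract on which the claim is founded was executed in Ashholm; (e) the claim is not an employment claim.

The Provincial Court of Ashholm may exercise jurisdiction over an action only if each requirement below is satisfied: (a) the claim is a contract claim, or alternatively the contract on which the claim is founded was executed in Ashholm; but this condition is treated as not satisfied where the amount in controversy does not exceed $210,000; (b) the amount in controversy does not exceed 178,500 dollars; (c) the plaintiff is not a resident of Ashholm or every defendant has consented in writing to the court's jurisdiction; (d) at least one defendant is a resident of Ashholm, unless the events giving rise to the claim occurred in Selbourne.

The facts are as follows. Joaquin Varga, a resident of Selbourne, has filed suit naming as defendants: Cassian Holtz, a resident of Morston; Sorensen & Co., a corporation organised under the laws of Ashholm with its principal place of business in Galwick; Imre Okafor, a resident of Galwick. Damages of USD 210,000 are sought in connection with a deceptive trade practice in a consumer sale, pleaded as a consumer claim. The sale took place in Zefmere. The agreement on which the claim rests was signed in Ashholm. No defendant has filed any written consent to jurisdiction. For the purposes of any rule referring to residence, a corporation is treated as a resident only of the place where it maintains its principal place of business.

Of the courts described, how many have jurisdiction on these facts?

2

The Superior Court of Zefmere:
  (a) The amount in controversy is $210,000, within the $230,500 ceiling — that alternative is enough. Met.
  (b) No defendant resides in Zefmere (they reside in Morston, Galwick, Galwick); the claim is a consumer claim, not a tort claim; the contract was executed in Ashholm, not Zefmere — none of the alternatives is met. However, the operative events occurred in Zefmere, so the 'unless' proviso supplies this condition. Met.
  (c) The plaintiff resides in Selbourne, which is not Kelhaven. The carve-out does not apply: the claim is a consumer claim, not a property claim. Condition met.
  → Every requirement is satisfied — jurisdiction.
The Morston District Court:
  (a) The amount in controversy is USD 210,000, which meets the USD 100,000 floor. And the carve-out is inapplicable — the operative events occurred in Zefmere, not Morston. Condition met.
  (b) The operative events occurred in Zefmere, so one alternative holds. Condition met.
  (c) No such written consent has been filed; the plaintiff resides in Selbourne, not Morston — every alternative fails. However, the claim is a consumer claim, so the 'unless' proviso supplies this condition. Met.
  (d) Cassian Holtz resides in Morston, which satisfies one of the alternatives. Condition met.
  (e) The claim is a consumer claim, not an employment claim. Satisfied.
  → The court has jurisdiction.
The Provincial Court of Ashholm:
  (a) The contract was executed in Ashholm, so one alternative holds. But the carve-out bites: the amount in controversy is $210,000, within the $210,000 ceiling. Not met.
  (b) The amount in controversy is 210,000 dollars, above the 178,500 dollars ceiling. Fails.
  (c) The plaintiff resides in Selbourne, which is not Ashholm, so this disjunct is met. Condition met.
  (d) No defendant resides in Ashholm (they reside in Morston, Galwick, Galwick). And the operative events occurred in Zefmere, not Selbourne, so the proviso does not save it. Not met.
  → No jurisdiction.
Courts with jurisdiction: the Superior Court of Zefmere, the Morston District Court — 2 in total.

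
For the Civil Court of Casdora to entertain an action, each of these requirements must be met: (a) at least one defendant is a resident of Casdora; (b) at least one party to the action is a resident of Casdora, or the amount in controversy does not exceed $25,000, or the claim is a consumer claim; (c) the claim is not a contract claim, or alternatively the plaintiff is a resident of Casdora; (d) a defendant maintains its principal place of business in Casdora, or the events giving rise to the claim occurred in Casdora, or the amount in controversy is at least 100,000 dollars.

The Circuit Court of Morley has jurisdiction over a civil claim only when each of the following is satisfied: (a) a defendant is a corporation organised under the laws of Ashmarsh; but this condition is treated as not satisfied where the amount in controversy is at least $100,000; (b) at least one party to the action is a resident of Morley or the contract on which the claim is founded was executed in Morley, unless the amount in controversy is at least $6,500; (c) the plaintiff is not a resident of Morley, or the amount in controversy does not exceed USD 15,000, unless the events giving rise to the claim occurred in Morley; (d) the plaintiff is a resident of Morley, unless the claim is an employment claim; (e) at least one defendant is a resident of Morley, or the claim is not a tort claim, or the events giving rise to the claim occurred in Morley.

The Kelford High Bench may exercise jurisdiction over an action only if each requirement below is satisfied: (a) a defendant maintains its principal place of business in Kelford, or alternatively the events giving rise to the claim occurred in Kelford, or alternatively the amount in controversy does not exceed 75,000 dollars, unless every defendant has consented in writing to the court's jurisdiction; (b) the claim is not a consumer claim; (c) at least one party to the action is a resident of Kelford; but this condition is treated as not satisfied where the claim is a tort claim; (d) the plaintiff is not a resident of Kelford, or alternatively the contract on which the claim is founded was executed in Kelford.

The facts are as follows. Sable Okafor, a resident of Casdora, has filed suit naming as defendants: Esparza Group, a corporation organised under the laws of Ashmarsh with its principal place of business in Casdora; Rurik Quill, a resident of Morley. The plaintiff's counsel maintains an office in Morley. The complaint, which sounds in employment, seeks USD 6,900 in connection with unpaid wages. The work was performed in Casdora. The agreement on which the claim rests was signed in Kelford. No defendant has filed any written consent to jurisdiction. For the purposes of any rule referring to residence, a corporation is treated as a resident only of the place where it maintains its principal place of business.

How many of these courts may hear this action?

The Civil Court of Casdora:
  (a) Esparza Group resides in Casdora. Satisfied.
  (b) Sable Okafor resides in Casdora, so one alternative holds. Condition met.
  (c) The claim is an employment claim, not a contract claim, which satisfies one of the alternatives. Satisfied.
  (d) Esparza Group has its principal place of business in Casdora, so this disjunct is met. Satisfied.
  → Every requirement is satisfied — jurisdiction.
The Circuit Court of Morley:
  (a) Esparza Group is organised under the laws of Ashmarsh. The carve-out does not apply: the amount in controversy is USD 6,900, below the USD 100,000 floor. Satisfied.
  (b) Rurik Quill resides in Morley, so one alternative holds. Satisfied.
  (c) The plaintiff resides in Casdora, which is not Morley, so this disjunct is met. Met.
  (d) The plaintiff resides in Casdora, not Morley. The proviso rescues it, though: the claim is an employment claim. Met.
  (e) Rurik Quill resides in Morley, so this disjunct is met. Satisfied.
  → The court has jurisdiction.
The Kelford High Bench:
  (a) The amount in controversy is 6,900 dollars, within the USD 75,000 ceiling, which satisfies one of the alternatives. Satisfied.
  (b) The claim is an employment claim, not a consumer claim. Condition met.
  (c) No party resides in Kelford. Fails.
  (d) The plaintiff resides in Casdora, which is not Kelford, so one alternative holds. Met.
  → No jurisdiction.
Courts with jurisdiction: the Civil Court of Casdora, the Circuit Court of Morley — 2 in total.

2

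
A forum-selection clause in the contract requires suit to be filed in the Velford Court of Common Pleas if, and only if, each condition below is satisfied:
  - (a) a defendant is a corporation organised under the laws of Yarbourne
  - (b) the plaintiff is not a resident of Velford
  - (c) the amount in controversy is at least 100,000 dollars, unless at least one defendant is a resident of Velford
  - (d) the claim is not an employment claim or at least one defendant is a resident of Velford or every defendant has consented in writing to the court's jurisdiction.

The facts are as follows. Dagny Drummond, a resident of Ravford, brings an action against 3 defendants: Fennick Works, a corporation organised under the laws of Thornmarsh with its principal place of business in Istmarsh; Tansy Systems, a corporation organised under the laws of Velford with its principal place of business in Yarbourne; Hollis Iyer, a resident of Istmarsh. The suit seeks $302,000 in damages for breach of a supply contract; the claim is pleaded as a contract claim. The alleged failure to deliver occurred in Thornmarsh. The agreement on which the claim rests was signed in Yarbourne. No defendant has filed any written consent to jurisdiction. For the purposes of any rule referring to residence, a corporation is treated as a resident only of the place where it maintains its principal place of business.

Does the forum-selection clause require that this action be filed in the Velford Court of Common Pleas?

No

The Velford Court of Common Pleas:
  (a) The corporate defendant(s) are organised in Thornmarsh, Velford, not Yarbourne. Not met.
  (b) The plaintiff resides in Ravford, which is not Velford. Satisfied.
  (c) The amount in controversy is 302,000 dollars, which meets the USD 100,000 floor. Condition met.
  (d) The claim is a contract claim, not an employment claim, which satisfies one of the alternatives. Condition met.
  → Forum clause is not triggered.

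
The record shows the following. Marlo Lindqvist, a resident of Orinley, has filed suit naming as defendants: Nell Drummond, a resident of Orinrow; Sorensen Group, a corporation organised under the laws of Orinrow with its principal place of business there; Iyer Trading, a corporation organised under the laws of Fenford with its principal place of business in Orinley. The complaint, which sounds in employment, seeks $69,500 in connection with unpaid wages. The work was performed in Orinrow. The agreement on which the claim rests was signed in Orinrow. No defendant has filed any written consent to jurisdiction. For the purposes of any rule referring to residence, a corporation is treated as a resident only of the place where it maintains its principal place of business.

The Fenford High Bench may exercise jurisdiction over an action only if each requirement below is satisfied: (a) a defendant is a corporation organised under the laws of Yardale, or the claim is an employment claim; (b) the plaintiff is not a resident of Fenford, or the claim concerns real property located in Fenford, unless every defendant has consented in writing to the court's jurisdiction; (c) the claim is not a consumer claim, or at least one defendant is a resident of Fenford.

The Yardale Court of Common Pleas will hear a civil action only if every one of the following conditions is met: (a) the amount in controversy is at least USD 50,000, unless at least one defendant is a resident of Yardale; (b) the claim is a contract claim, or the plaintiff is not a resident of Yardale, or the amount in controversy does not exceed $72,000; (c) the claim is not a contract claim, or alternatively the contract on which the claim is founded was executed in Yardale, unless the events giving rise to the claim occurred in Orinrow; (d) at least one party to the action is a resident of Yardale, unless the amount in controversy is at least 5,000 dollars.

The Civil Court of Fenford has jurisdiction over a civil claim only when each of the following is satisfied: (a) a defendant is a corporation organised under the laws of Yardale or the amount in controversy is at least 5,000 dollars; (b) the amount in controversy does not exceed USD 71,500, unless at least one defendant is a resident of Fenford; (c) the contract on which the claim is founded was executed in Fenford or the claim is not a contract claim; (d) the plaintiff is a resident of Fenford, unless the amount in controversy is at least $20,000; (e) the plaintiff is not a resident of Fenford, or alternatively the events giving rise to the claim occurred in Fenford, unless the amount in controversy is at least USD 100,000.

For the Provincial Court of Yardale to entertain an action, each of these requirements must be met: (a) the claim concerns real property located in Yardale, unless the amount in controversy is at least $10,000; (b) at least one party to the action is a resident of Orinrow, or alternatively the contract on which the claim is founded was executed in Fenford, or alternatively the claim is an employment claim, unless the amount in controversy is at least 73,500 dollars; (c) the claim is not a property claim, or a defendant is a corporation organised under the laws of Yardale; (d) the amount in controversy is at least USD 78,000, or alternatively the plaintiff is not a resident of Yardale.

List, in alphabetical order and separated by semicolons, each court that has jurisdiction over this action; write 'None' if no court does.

The Fenford High Bench:
  (a) The claim is an employment claim, which satisfies one of the alternatives. Met.
  (b) The plaintiff resides in Orinley, which is not Fenford, so this disjunct is met. Satisfied.
  (c) The claim is an employment claim, not a consumer claim, so one alternative holds. Met.
  → Jurisdiction lies.
The Yardale Court of Common Pleas:
  (a) The amount in controversy is USD 69,500, which meets the 50,000 dollars floor. Condition met.
  (b) The plaintiff resides in Orinley, which is not Yardale, which satisfies one of the alternatives. Met.
  (c) The claim is an employment claim, not a contract claim, so one alternative holds. Satisfied.
  (d) No party resides in Yardale. But the amount in controversy is 69,500 dollars, which meets the $5,000 floor, and the 'unless' clause therefore excuses the requirement. Condition met.
  → All conditions met; jurisdiction exists.
The Civil Court of Fenford:
  (a) The amount in controversy is 69,500 dollars, which meets the $5,000 floor — that alternative is enough. Condition met.
  (b) The amount in controversy is $69,500, within the $71,500 ceiling. Met.
  (c) The claim is an employment claim, not a contract claim, so this disjunct is met. Met.
  (d) The plaintiff resides in Orinley, not Fenford. However, the amount in controversy is USD 69,500, which meets the $20,000 floor, so the 'unless' proviso supplies this condition. Satisfied.
  (e) The plaintiff resides in Orinley, which is not Fenford, so one alternative holds. Condition met.
  → Jurisdiction lies.
The Provincial Court of Yardale:
  (a) The claim does not concern real property. However, the amount in controversy is $69,500, which meets the $10,000 floor, so the 'unless' proviso supplies this condition. Satisfied.
  (b) Nell Drummond resides in Orinrow — that alternative is enough. Met.
  (c) The claim is an employment claim, not a property claim, so this disjunct is met. Satisfied.
  (d) The plaintiff resides in Orinley, which is not Yardale, so one alternative holds. Condition met.
  → All conditions met; jurisdiction exists.

the Civil Court of Fenford; the Fenford High Bench; the Provincial Court of Yardale; the Yardale Court of Common Pleas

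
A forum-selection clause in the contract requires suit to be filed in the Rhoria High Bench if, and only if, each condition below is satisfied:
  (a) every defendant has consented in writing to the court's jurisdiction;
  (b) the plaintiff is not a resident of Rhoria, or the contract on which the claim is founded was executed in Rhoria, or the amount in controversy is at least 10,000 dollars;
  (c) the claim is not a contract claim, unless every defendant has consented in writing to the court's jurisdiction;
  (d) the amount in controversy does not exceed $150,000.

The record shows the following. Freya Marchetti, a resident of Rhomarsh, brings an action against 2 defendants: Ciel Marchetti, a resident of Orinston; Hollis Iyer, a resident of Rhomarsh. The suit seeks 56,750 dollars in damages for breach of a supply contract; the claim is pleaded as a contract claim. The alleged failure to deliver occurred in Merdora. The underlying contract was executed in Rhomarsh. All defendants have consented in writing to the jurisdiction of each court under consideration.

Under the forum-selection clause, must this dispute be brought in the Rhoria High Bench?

Yes

The Rhoria High Bench:
  (a) Every defendant has filed written consent. Satisfied.
  (b) The plaintiff resides in Rhomarsh, which is not Rhoria, so one alternative holds. Met.
  (c) The claim is a contract claim. The proviso rescues it, though: every defendant has filed written consent. Condition met.
  (d) The amount in controversy is USD 56,750, within the 150,000 dollars ceiling. Satisfied.
  → The clause applies.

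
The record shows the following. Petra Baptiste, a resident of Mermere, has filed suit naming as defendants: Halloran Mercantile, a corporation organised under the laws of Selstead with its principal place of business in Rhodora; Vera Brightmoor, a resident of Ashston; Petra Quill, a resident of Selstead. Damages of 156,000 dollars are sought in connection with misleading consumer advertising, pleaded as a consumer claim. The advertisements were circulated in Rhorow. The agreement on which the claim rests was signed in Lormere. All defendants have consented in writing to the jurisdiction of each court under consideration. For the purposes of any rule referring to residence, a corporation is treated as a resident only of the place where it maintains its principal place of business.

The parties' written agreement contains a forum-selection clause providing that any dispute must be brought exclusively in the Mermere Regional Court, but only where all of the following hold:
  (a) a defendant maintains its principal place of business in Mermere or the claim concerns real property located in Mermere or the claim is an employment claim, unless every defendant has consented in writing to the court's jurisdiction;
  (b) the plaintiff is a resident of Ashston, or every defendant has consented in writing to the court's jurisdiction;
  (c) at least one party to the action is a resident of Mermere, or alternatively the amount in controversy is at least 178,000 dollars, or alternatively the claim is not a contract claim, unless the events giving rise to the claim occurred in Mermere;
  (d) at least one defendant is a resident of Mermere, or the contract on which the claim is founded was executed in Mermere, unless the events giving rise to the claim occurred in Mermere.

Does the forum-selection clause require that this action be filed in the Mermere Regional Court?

No

The Mermere Regional Court:
  (a) The corporate defendant(s) have their principal place of business in Rhodora, not Mermere; the claim does not concern real property; the claim is a consumer claim, not an employment claim — no alternative holds. The proviso rescues it, though: every defendant has filed written consent. Condition met.
  (b) Every defendant has filed written consent, so this disjunct is met. Condition met.
  (c) Petra Baptiste resides in Mermere, so one alternative holds. Condition met.
  (d) No defendant resides in Mermere (they reside in Rhodora, Ashston, Selstead); the contract was executed in Lormere, not Mermere — no alternative holds. The proviso offers no rescue either, since the operative events occurred in Rhorow, not Mermere. Condition not met.
  → Forum clause is not triggered.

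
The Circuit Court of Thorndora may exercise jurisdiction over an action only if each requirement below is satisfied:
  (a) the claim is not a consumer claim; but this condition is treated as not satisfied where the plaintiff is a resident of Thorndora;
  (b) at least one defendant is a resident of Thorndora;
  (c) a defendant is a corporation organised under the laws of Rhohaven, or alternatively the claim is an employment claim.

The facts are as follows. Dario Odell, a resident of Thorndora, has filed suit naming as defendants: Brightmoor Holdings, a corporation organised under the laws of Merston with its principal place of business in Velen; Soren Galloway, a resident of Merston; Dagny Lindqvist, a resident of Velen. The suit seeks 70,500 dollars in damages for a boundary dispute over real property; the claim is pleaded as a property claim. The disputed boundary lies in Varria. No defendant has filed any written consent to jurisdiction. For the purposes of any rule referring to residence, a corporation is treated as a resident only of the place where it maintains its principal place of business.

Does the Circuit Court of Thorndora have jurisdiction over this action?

No

The Circuit Court of Thorndora:
  (a) The claim is a property claim, not a consumer claim. But the carve-out bites: the plaintiff resides in Thorndora. Fails.
  (b) No defendant resides in Thorndora (they reside in Velen, Merston, Velen). Not met.
  (c) The corporate defendant(s) are organised in Merston, not Rhohaven; the claim is a property claim, not an employment claim — none of the alternatives is met. Not met.
  → Not every requirement is met — no jurisdiction.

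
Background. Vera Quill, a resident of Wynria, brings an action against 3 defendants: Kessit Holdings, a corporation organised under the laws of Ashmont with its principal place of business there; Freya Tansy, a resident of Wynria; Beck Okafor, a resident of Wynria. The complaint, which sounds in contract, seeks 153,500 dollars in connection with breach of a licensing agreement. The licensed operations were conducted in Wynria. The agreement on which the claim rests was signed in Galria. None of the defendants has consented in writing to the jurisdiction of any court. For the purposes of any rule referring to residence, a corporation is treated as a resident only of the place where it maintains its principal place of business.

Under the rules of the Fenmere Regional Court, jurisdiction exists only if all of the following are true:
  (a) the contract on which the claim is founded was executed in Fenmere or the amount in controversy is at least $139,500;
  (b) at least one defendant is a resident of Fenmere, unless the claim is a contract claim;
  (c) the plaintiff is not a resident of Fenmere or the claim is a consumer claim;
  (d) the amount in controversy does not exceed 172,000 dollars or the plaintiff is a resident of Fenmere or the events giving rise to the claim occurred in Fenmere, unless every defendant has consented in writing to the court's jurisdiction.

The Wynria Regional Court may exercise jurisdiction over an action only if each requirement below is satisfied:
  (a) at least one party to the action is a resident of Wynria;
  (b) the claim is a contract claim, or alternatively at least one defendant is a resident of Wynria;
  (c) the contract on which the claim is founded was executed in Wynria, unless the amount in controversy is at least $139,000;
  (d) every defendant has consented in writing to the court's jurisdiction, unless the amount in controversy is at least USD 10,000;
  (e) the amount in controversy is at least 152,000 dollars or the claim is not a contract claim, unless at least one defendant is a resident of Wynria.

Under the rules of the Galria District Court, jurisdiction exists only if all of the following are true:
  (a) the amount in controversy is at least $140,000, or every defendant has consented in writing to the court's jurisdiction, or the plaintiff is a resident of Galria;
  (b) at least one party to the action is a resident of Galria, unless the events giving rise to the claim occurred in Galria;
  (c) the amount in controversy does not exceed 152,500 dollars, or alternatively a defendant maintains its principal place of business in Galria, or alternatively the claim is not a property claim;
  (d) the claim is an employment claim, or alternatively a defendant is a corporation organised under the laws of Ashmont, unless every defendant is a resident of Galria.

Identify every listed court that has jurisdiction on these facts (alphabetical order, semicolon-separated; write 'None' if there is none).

The Fenmere Regional Court:
  (a) The amount in controversy is USD 153,500, which meets the 139,500 dollars floor, so this disjunct is met. Satisfied.
  (b) No defendant resides in Fenmere (they reside in Ashmont, Wynria, Wynria). However, the claim is a contract claim, so the 'unless' proviso supplies this condition. Satisfied.
  (c) The plaintiff resides in Wynria, which is not Fenmere, so one alternative holds. Satisfied.
  (d) The amount in controversy is 153,500 dollars, within the 172,000 dollars ceiling, which satisfies one of the alternatives. Met.
  → All conditions met; jurisdiction exists.
The Wynria Regional Court:
  (a) Vera Quill resides in Wynria. Met.
  (b) The claim is a contract claim, so this disjunct is met. Satisfied.
  (c) The contract was executed in Galria, not Wynria. However, the amount in controversy is 153,500 dollars, which meets the USD 139,000 floor, so the 'unless' proviso supplies this condition. Satisfied.
  (d) No such written consent has been filed. The proviso rescues it, though: the amount in controversy is $153,500, which meets the 10,000 dollars floor. Satisfied.
  (e) The amount in controversy is $153,500, which meets the 152,000 dollars floor, so this disjunct is met. Satisfied.
  → The court has jurisdiction.
The Galria District Court:
  (a) The amount in controversy is 153,500 dollars, which meets the USD 140,000 floor, which satisfies one of the alternatives. Satisfied.
  (b) No party resides in Galria. The proviso offers no rescue either, since the operative events occurred in Wynria, not Galria. Fails.
  (c) The claim is a contract claim, not a property claim, so this disjunct is met. Met.
  (d) Kessit Holdings is organised under the laws of Ashmont, which satisfies one of the alternatives. Satisfied.
  → The court lacks jurisdiction.

the Fenmere Regional Court; the Wynria Regional Court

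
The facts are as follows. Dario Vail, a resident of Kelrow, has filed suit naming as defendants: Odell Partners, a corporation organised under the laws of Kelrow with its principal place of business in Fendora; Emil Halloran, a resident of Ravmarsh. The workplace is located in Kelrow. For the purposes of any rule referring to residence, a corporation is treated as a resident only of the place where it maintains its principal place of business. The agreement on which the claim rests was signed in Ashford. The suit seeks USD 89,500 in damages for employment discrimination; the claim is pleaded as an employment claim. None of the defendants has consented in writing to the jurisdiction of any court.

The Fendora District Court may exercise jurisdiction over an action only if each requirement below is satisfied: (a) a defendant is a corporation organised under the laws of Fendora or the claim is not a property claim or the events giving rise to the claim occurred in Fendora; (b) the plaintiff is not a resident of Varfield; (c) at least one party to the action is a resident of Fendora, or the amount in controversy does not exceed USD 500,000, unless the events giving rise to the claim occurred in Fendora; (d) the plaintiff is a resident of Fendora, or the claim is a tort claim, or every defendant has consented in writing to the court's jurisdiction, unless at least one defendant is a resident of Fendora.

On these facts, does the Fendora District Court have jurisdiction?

The Fendora District Court:
  (a) The claim is an employment claim, not a property claim, so this disjunct is met. Met.
  (b) The plaintiff resides in Kelrow, which is not Varfield. Condition met.
  (c) Odell Partners resides in Fendora, so one alternative holds. Condition met.
  (d) The plaintiff resides in Kelrow, not Fendora; the claim is an employment claim, not a tort claim; no such written consent has been filed — no alternative holds. But Odell Partners resides in Fendora, and the 'unless' clause therefore excuses the requirement. Met.
  → The court has jurisdiction.

Yes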